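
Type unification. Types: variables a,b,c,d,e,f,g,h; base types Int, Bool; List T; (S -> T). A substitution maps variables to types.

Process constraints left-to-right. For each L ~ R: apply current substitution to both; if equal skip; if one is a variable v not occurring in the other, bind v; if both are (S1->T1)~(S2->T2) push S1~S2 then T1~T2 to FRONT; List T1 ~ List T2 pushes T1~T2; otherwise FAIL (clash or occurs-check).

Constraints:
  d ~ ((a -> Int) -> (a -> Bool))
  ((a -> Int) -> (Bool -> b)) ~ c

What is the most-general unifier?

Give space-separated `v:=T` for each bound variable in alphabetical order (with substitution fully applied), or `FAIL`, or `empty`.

Answer: c:=((a -> Int) -> (Bool -> b)) d:=((a -> Int) -> (a -> Bool))

Derivation:
step 1: unify d ~ ((a -> Int) -> (a -> Bool))  [subst: {-} | 1 pending]
  bind d := ((a -> Int) -> (a -> Bool))
step 2: unify ((a -> Int) -> (Bool -> b)) ~ c  [subst: {d:=((a -> Int) -> (a -> Bool))} | 0 pending]
  bind c := ((a -> Int) -> (Bool -> b))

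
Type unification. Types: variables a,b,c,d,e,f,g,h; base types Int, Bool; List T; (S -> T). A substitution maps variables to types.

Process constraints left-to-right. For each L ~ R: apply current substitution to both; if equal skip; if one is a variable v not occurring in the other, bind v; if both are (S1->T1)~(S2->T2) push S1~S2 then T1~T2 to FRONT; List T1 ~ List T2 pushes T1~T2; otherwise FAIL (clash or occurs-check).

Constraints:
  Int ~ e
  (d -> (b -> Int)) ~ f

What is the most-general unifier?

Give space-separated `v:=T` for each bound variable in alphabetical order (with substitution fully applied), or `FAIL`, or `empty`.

step 1: unify Int ~ e  [subst: {-} | 1 pending]
  bind e := Int
step 2: unify (d -> (b -> Int)) ~ f  [subst: {e:=Int} | 0 pending]
  bind f := (d -> (b -> Int))

Answer: e:=Int f:=(d -> (b -> Int))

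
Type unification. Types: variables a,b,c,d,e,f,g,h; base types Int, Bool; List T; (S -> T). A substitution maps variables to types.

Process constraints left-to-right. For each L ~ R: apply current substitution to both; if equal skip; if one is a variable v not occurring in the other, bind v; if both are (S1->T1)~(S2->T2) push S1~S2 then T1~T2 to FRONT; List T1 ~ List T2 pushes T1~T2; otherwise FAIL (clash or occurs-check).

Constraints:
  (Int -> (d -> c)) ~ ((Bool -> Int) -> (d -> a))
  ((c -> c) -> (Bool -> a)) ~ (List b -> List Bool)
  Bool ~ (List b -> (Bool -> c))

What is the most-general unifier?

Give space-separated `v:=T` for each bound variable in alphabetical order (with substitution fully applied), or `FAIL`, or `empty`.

Answer: FAIL

Derivation:
step 1: unify (Int -> (d -> c)) ~ ((Bool -> Int) -> (d -> a))  [subst: {-} | 2 pending]
  -> decompose arrow: push Int~(Bool -> Int), (d -> c)~(d -> a)
step 2: unify Int ~ (Bool -> Int)  [subst: {-} | 3 pending]
  clash: Int vs (Bool -> Int)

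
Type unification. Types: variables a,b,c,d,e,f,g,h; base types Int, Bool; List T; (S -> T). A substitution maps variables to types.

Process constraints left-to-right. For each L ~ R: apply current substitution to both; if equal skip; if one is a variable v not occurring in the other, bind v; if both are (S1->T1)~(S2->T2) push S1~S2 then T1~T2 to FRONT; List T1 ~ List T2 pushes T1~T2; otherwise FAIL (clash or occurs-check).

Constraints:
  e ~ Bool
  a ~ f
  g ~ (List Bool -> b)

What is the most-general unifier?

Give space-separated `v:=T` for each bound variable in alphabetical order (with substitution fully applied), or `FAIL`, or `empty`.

Answer: a:=f e:=Bool g:=(List Bool -> b)

Derivation:
step 1: unify e ~ Bool  [subst: {-} | 2 pending]
  bind e := Bool
step 2: unify a ~ f  [subst: {e:=Bool} | 1 pending]
  bind a := f
step 3: unify g ~ (List Bool -> b)  [subst: {e:=Bool, a:=f} | 0 pending]
  bind g := (List Bool -> b)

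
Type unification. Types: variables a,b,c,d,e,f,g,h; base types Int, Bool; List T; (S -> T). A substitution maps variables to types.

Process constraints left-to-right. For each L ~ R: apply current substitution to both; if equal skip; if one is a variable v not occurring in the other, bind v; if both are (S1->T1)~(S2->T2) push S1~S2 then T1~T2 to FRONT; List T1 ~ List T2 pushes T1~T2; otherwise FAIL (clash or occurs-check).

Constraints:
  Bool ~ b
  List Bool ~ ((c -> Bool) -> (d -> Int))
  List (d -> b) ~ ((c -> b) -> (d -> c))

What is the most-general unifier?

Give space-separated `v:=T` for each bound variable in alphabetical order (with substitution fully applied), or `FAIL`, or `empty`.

step 1: unify Bool ~ b  [subst: {-} | 2 pending]
  bind b := Bool
step 2: unify List Bool ~ ((c -> Bool) -> (d -> Int))  [subst: {b:=Bool} | 1 pending]
  clash: List Bool vs ((c -> Bool) -> (d -> Int))

Answer: FAIL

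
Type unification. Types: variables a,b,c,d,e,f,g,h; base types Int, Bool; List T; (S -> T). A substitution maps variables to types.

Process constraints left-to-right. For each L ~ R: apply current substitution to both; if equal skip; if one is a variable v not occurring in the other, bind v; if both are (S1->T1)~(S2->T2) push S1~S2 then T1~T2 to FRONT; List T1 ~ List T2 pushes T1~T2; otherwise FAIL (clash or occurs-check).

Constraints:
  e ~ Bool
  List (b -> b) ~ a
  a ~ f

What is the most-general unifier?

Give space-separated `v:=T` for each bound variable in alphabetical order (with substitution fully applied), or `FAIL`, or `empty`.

step 1: unify e ~ Bool  [subst: {-} | 2 pending]
  bind e := Bool
step 2: unify List (b -> b) ~ a  [subst: {e:=Bool} | 1 pending]
  bind a := List (b -> b)
step 3: unify List (b -> b) ~ f  [subst: {e:=Bool, a:=List (b -> b)} | 0 pending]
  bind f := List (b -> b)

Answer: a:=List (b -> b) e:=Bool f:=List (b -> b)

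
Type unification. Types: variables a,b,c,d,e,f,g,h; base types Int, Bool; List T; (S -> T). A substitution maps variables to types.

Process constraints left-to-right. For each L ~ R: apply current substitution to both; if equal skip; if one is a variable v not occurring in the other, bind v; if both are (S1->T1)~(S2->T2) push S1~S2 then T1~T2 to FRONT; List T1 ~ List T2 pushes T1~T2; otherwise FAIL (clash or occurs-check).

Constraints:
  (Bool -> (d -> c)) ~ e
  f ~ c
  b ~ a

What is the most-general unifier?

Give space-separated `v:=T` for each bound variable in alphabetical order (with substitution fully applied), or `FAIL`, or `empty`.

step 1: unify (Bool -> (d -> c)) ~ e  [subst: {-} | 2 pending]
  bind e := (Bool -> (d -> c))
step 2: unify f ~ c  [subst: {e:=(Bool -> (d -> c))} | 1 pending]
  bind f := c
step 3: unify b ~ a  [subst: {e:=(Bool -> (d -> c)), f:=c} | 0 pending]
  bind b := a

Answer: b:=a e:=(Bool -> (d -> c)) f:=c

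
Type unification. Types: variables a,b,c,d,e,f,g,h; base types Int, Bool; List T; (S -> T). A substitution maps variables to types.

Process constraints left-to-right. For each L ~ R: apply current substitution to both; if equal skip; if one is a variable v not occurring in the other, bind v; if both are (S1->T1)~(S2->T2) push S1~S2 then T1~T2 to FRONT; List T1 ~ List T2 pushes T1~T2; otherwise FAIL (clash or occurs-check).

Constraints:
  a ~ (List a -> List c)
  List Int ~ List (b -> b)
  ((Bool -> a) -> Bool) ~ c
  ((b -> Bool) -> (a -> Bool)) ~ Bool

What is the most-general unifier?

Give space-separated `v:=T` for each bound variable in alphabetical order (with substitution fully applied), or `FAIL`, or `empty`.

step 1: unify a ~ (List a -> List c)  [subst: {-} | 3 pending]
  occurs-check fail: a in (List a -> List c)

Answer: FAIL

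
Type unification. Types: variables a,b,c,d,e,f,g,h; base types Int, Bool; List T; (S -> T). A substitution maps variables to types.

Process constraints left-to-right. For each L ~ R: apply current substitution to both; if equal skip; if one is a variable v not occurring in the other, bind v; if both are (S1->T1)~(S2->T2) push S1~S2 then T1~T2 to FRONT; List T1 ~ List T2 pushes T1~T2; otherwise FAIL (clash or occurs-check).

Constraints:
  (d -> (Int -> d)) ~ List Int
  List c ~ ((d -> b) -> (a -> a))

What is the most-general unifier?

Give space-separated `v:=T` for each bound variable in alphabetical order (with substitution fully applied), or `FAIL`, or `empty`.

Answer: FAIL

Derivation:
step 1: unify (d -> (Int -> d)) ~ List Int  [subst: {-} | 1 pending]
  clash: (d -> (Int -> d)) vs List Int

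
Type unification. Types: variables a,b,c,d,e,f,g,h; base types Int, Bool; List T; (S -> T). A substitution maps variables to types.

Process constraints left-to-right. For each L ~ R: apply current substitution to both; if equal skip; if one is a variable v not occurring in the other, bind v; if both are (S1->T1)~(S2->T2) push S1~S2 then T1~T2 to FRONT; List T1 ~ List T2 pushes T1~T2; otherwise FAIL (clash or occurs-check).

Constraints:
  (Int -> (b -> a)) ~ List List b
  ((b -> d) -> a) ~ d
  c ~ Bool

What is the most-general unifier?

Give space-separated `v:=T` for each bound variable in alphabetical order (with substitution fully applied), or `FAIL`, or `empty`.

step 1: unify (Int -> (b -> a)) ~ List List b  [subst: {-} | 2 pending]
  clash: (Int -> (b -> a)) vs List List b

Answer: FAIL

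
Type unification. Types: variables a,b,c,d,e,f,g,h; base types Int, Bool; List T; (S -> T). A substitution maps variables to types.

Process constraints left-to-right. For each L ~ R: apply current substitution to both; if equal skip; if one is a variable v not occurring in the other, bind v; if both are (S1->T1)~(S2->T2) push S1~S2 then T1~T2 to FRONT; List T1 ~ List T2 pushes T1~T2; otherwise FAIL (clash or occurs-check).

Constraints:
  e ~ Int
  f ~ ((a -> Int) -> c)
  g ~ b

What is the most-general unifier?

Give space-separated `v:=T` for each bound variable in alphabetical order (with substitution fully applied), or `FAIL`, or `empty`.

Answer: e:=Int f:=((a -> Int) -> c) g:=b

Derivation:
step 1: unify e ~ Int  [subst: {-} | 2 pending]
  bind e := Int
step 2: unify f ~ ((a -> Int) -> c)  [subst: {e:=Int} | 1 pending]
  bind f := ((a -> Int) -> c)
step 3: unify g ~ b  [subst: {e:=Int, f:=((a -> Int) -> c)} | 0 pending]
  bind g := b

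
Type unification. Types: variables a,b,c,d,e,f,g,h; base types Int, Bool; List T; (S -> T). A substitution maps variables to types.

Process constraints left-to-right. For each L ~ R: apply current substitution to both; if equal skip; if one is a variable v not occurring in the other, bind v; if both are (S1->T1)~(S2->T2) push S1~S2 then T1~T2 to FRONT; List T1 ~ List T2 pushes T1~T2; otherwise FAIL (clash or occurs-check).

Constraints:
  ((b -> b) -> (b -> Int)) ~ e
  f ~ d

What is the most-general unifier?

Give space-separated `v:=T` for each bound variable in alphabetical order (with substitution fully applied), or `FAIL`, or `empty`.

Answer: e:=((b -> b) -> (b -> Int)) f:=d

Derivation:
step 1: unify ((b -> b) -> (b -> Int)) ~ e  [subst: {-} | 1 pending]
  bind e := ((b -> b) -> (b -> Int))
step 2: unify f ~ d  [subst: {e:=((b -> b) -> (b -> Int))} | 0 pending]
  bind f := d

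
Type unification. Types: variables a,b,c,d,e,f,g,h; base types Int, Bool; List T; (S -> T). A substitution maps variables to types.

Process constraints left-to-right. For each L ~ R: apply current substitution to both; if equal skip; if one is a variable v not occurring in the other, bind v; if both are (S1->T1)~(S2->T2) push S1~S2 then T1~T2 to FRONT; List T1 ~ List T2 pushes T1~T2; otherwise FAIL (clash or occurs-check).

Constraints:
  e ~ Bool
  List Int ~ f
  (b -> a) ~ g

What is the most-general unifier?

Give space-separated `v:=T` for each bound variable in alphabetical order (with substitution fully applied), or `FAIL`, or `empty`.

Answer: e:=Bool f:=List Int g:=(b -> a)

Derivation:
step 1: unify e ~ Bool  [subst: {-} | 2 pending]
  bind e := Bool
step 2: unify List Int ~ f  [subst: {e:=Bool} | 1 pending]
  bind f := List Int
step 3: unify (b -> a) ~ g  [subst: {e:=Bool, f:=List Int} | 0 pending]
  bind g := (b -> a)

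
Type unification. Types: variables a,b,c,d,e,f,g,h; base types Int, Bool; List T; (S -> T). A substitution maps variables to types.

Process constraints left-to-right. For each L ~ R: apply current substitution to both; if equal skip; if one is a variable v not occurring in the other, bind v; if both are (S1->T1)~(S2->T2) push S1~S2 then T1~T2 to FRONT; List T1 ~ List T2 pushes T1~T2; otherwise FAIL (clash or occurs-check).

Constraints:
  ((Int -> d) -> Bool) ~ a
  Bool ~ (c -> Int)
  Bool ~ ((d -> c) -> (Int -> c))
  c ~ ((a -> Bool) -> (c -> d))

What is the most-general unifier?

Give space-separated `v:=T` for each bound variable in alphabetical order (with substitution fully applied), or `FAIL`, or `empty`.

step 1: unify ((Int -> d) -> Bool) ~ a  [subst: {-} | 3 pending]
  bind a := ((Int -> d) -> Bool)
step 2: unify Bool ~ (c -> Int)  [subst: {a:=((Int -> d) -> Bool)} | 2 pending]
  clash: Bool vs (c -> Int)

Answer: FAIL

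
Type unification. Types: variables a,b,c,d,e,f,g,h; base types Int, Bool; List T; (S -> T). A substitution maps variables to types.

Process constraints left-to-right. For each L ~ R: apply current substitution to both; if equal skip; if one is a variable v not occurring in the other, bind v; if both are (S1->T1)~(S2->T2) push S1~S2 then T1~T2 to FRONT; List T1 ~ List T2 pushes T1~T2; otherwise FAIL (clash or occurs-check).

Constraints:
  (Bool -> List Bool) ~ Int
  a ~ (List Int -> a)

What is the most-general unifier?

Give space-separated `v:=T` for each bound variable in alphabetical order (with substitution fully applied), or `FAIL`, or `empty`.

Answer: FAIL

Derivation:
step 1: unify (Bool -> List Bool) ~ Int  [subst: {-} | 1 pending]
  clash: (Bool -> List Bool) vs Int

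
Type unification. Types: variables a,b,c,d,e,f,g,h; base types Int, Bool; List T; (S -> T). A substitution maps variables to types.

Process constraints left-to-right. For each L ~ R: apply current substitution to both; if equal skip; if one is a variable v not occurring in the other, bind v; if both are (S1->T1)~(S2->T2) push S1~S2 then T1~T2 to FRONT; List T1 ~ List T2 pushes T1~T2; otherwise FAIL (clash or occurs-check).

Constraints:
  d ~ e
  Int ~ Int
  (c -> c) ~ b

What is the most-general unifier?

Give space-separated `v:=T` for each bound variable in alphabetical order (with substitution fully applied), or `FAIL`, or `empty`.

Answer: b:=(c -> c) d:=e

Derivation:
step 1: unify d ~ e  [subst: {-} | 2 pending]
  bind d := e
step 2: unify Int ~ Int  [subst: {d:=e} | 1 pending]
  -> identical, skip
step 3: unify (c -> c) ~ b  [subst: {d:=e} | 0 pending]
  bind b := (c -> c)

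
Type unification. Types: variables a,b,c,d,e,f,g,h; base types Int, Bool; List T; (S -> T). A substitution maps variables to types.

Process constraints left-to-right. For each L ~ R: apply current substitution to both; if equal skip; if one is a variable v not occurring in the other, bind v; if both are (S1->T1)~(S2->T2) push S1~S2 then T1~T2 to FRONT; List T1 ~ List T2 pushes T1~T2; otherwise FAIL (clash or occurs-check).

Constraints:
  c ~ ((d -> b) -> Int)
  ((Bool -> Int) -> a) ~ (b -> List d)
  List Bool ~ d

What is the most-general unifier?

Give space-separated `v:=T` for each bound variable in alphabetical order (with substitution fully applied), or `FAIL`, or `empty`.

step 1: unify c ~ ((d -> b) -> Int)  [subst: {-} | 2 pending]
  bind c := ((d -> b) -> Int)
step 2: unify ((Bool -> Int) -> a) ~ (b -> List d)  [subst: {c:=((d -> b) -> Int)} | 1 pending]
  -> decompose arrow: push (Bool -> Int)~b, a~List d
step 3: unify (Bool -> Int) ~ b  [subst: {c:=((d -> b) -> Int)} | 2 pending]
  bind b := (Bool -> Int)
step 4: unify a ~ List d  [subst: {c:=((d -> b) -> Int), b:=(Bool -> Int)} | 1 pending]
  bind a := List d
step 5: unify List Bool ~ d  [subst: {c:=((d -> b) -> Int), b:=(Bool -> Int), a:=List d} | 0 pending]
  bind d := List Bool

Answer: a:=List List Bool b:=(Bool -> Int) c:=((List Bool -> (Bool -> Int)) -> Int) d:=List Bool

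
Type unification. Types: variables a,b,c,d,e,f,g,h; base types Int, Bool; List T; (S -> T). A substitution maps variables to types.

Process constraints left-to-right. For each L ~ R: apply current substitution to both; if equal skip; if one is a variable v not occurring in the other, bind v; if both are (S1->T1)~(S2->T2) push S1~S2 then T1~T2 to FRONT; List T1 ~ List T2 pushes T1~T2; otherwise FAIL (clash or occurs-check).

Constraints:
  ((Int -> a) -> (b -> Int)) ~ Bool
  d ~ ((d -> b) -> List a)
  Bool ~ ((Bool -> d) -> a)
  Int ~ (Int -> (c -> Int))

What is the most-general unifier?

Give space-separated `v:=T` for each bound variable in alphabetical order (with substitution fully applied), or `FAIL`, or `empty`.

step 1: unify ((Int -> a) -> (b -> Int)) ~ Bool  [subst: {-} | 3 pending]
  clash: ((Int -> a) -> (b -> Int)) vs Bool

Answer: FAIL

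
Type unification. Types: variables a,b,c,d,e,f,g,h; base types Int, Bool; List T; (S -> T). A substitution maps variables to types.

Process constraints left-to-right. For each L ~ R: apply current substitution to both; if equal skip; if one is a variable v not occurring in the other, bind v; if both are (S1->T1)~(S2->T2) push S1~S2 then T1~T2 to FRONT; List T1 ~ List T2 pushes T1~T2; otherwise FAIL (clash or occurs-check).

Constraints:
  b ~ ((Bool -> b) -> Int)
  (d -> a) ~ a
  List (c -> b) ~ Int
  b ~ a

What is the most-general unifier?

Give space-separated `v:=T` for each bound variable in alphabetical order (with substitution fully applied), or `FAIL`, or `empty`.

Answer: FAIL

Derivation:
step 1: unify b ~ ((Bool -> b) -> Int)  [subst: {-} | 3 pending]
  occurs-check fail: b in ((Bool -> b) -> Int)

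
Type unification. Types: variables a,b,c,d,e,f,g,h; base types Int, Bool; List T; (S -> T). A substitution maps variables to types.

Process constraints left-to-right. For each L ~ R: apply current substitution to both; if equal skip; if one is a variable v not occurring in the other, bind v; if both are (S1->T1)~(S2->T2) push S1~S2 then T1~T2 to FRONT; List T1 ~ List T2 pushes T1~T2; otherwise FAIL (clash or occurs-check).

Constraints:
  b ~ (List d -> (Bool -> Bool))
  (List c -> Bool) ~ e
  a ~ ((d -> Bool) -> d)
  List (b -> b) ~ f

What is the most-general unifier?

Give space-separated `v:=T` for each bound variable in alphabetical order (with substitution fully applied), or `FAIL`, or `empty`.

Answer: a:=((d -> Bool) -> d) b:=(List d -> (Bool -> Bool)) e:=(List c -> Bool) f:=List ((List d -> (Bool -> Bool)) -> (List d -> (Bool -> Bool)))

Derivation:
step 1: unify b ~ (List d -> (Bool -> Bool))  [subst: {-} | 3 pending]
  bind b := (List d -> (Bool -> Bool))
step 2: unify (List c -> Bool) ~ e  [subst: {b:=(List d -> (Bool -> Bool))} | 2 pending]
  bind e := (List c -> Bool)
step 3: unify a ~ ((d -> Bool) -> d)  [subst: {b:=(List d -> (Bool -> Bool)), e:=(List c -> Bool)} | 1 pending]
  bind a := ((d -> Bool) -> d)
step 4: unify List ((List d -> (Bool -> Bool)) -> (List d -> (Bool -> Bool))) ~ f  [subst: {b:=(List d -> (Bool -> Bool)), e:=(List c -> Bool), a:=((d -> Bool) -> d)} | 0 pending]
  bind f := List ((List d -> (Bool -> Bool)) -> (List d -> (Bool -> Bool)))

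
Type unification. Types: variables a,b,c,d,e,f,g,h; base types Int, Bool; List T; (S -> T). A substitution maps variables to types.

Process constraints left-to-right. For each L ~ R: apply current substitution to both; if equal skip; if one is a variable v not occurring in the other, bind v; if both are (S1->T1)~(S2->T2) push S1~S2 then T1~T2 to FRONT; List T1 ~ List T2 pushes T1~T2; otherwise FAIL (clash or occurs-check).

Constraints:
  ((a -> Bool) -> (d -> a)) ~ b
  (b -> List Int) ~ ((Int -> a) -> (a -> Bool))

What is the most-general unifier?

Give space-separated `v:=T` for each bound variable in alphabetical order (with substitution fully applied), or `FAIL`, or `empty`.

Answer: FAIL

Derivation:
step 1: unify ((a -> Bool) -> (d -> a)) ~ b  [subst: {-} | 1 pending]
  bind b := ((a -> Bool) -> (d -> a))
step 2: unify (((a -> Bool) -> (d -> a)) -> List Int) ~ ((Int -> a) -> (a -> Bool))  [subst: {b:=((a -> Bool) -> (d -> a))} | 0 pending]
  -> decompose arrow: push ((a -> Bool) -> (d -> a))~(Int -> a), List Int~(a -> Bool)
step 3: unify ((a -> Bool) -> (d -> a)) ~ (Int -> a)  [subst: {b:=((a -> Bool) -> (d -> a))} | 1 pending]
  -> decompose arrow: push (a -> Bool)~Int, (d -> a)~a
step 4: unify (a -> Bool) ~ Int  [subst: {b:=((a -> Bool) -> (d -> a))} | 2 pending]
  clash: (a -> Bool) vs Int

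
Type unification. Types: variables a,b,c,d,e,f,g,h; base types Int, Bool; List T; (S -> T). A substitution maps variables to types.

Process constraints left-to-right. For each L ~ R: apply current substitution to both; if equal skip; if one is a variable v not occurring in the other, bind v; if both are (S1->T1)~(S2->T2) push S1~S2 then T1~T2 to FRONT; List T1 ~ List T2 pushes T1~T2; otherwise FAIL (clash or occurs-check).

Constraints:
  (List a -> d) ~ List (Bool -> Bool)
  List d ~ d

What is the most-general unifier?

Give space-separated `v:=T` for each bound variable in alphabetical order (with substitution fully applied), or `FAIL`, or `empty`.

Answer: FAIL

Derivation:
step 1: unify (List a -> d) ~ List (Bool -> Bool)  [subst: {-} | 1 pending]
  clash: (List a -> d) vs List (Bool -> Bool)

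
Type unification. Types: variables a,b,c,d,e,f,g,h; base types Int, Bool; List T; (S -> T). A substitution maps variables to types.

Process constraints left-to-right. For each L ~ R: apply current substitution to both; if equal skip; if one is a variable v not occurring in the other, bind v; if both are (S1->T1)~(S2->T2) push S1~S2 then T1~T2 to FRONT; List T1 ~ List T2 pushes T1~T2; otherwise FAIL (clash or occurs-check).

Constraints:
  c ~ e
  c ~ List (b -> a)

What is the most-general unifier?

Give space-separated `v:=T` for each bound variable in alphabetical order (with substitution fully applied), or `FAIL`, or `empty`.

Answer: c:=List (b -> a) e:=List (b -> a)

Derivation:
step 1: unify c ~ e  [subst: {-} | 1 pending]
  bind c := e
step 2: unify e ~ List (b -> a)  [subst: {c:=e} | 0 pending]
  bind e := List (b -> a)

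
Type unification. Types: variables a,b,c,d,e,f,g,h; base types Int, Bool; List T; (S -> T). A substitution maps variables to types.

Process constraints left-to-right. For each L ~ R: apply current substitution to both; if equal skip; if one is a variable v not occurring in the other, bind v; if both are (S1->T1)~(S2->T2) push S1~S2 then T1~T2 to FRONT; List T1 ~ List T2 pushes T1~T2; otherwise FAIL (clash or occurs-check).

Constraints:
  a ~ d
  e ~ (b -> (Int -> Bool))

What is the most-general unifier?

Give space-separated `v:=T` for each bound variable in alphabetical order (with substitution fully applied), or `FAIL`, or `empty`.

step 1: unify a ~ d  [subst: {-} | 1 pending]
  bind a := d
step 2: unify e ~ (b -> (Int -> Bool))  [subst: {a:=d} | 0 pending]
  bind e := (b -> (Int -> Bool))

Answer: a:=d e:=(b -> (Int -> Bool))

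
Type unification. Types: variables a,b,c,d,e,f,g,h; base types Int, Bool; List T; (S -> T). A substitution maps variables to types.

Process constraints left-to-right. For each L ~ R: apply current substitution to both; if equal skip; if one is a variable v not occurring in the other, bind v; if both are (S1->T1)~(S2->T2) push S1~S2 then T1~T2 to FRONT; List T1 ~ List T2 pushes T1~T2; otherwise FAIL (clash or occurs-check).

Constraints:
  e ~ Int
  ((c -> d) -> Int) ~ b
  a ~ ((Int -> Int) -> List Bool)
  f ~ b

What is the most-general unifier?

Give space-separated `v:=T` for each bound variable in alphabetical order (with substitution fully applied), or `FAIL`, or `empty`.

step 1: unify e ~ Int  [subst: {-} | 3 pending]
  bind e := Int
step 2: unify ((c -> d) -> Int) ~ b  [subst: {e:=Int} | 2 pending]
  bind b := ((c -> d) -> Int)
step 3: unify a ~ ((Int -> Int) -> List Bool)  [subst: {e:=Int, b:=((c -> d) -> Int)} | 1 pending]
  bind a := ((Int -> Int) -> List Bool)
step 4: unify f ~ ((c -> d) -> Int)  [subst: {e:=Int, b:=((c -> d) -> Int), a:=((Int -> Int) -> List Bool)} | 0 pending]
  bind f := ((c -> d) -> Int)

Answer: a:=((Int -> Int) -> List Bool) b:=((c -> d) -> Int) e:=Int f:=((c -> d) -> Int)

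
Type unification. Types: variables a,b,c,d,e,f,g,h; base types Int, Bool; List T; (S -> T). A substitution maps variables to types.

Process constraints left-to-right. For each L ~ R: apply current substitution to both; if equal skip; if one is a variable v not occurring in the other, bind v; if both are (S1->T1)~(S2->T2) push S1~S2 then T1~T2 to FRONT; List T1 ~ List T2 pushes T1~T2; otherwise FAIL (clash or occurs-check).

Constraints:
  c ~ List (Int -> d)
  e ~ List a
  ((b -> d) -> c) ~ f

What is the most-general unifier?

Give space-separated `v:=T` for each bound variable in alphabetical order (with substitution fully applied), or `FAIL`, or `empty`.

Answer: c:=List (Int -> d) e:=List a f:=((b -> d) -> List (Int -> d))

Derivation:
step 1: unify c ~ List (Int -> d)  [subst: {-} | 2 pending]
  bind c := List (Int -> d)
step 2: unify e ~ List a  [subst: {c:=List (Int -> d)} | 1 pending]
  bind e := List a
step 3: unify ((b -> d) -> List (Int -> d)) ~ f  [subst: {c:=List (Int -> d), e:=List a} | 0 pending]
  bind f := ((b -> d) -> List (Int -> d))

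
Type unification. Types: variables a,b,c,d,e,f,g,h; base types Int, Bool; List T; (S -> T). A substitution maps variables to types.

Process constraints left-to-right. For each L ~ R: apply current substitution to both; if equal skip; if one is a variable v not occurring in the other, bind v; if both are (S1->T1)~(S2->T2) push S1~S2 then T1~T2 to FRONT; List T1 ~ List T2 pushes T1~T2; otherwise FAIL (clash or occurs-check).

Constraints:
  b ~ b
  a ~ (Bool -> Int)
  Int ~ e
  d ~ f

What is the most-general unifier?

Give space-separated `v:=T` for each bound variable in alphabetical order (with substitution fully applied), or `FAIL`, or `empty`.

Answer: a:=(Bool -> Int) d:=f e:=Int

Derivation:
step 1: unify b ~ b  [subst: {-} | 3 pending]
  -> identical, skip
step 2: unify a ~ (Bool -> Int)  [subst: {-} | 2 pending]
  bind a := (Bool -> Int)
step 3: unify Int ~ e  [subst: {a:=(Bool -> Int)} | 1 pending]
  bind e := Int
step 4: unify d ~ f  [subst: {a:=(Bool -> Int), e:=Int} | 0 pending]
  bind d := f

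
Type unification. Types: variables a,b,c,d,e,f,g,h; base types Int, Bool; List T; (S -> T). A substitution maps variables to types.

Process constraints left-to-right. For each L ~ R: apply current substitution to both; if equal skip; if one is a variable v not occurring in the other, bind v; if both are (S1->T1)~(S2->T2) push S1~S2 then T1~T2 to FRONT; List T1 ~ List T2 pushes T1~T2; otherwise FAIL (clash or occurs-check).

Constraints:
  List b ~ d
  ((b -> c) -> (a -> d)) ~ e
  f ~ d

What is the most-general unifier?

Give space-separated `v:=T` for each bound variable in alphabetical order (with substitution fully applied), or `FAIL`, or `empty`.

step 1: unify List b ~ d  [subst: {-} | 2 pending]
  bind d := List b
step 2: unify ((b -> c) -> (a -> List b)) ~ e  [subst: {d:=List b} | 1 pending]
  bind e := ((b -> c) -> (a -> List b))
step 3: unify f ~ List b  [subst: {d:=List b, e:=((b -> c) -> (a -> List b))} | 0 pending]
  bind f := List b

Answer: d:=List b e:=((b -> c) -> (a -> List b)) f:=List b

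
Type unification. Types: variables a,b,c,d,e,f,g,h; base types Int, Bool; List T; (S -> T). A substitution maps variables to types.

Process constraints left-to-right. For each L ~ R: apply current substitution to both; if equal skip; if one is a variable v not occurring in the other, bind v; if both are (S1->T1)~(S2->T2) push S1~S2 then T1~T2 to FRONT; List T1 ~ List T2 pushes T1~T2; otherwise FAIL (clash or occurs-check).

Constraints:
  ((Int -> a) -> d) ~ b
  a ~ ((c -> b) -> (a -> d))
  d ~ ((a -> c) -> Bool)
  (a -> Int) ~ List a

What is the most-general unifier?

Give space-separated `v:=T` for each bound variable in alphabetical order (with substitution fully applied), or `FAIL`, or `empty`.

step 1: unify ((Int -> a) -> d) ~ b  [subst: {-} | 3 pending]
  bind b := ((Int -> a) -> d)
step 2: unify a ~ ((c -> ((Int -> a) -> d)) -> (a -> d))  [subst: {b:=((Int -> a) -> d)} | 2 pending]
  occurs-check fail: a in ((c -> ((Int -> a) -> d)) -> (a -> d))

Answer: FAIL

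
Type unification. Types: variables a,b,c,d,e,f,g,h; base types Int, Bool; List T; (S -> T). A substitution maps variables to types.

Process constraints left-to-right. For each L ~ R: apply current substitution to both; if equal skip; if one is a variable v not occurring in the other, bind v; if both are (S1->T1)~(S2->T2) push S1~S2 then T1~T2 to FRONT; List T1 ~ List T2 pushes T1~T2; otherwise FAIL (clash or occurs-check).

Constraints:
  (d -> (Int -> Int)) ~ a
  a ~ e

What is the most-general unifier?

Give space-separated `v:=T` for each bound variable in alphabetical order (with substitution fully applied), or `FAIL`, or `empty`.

Answer: a:=(d -> (Int -> Int)) e:=(d -> (Int -> Int))

Derivation:
step 1: unify (d -> (Int -> Int)) ~ a  [subst: {-} | 1 pending]
  bind a := (d -> (Int -> Int))
step 2: unify (d -> (Int -> Int)) ~ e  [subst: {a:=(d -> (Int -> Int))} | 0 pending]
  bind e := (d -> (Int -> Int))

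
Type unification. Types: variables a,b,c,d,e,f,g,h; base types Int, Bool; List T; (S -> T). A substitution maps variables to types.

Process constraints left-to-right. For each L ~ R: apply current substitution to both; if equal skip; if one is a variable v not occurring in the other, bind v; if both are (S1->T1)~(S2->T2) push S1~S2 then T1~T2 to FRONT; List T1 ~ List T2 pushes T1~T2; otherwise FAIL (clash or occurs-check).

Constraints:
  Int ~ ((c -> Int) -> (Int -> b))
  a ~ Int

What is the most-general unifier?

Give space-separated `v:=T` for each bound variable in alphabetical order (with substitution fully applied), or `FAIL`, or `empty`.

step 1: unify Int ~ ((c -> Int) -> (Int -> b))  [subst: {-} | 1 pending]
  clash: Int vs ((c -> Int) -> (Int -> b))

Answer: FAIL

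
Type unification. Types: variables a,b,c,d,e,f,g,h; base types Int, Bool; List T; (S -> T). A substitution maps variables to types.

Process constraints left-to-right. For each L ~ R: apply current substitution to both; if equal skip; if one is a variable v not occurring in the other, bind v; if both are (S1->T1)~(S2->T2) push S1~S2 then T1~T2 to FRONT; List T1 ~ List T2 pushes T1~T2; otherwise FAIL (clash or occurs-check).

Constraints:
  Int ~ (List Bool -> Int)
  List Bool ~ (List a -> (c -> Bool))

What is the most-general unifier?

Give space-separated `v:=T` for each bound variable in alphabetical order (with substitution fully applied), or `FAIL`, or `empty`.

step 1: unify Int ~ (List Bool -> Int)  [subst: {-} | 1 pending]
  clash: Int vs (List Bool -> Int)

Answer: FAIL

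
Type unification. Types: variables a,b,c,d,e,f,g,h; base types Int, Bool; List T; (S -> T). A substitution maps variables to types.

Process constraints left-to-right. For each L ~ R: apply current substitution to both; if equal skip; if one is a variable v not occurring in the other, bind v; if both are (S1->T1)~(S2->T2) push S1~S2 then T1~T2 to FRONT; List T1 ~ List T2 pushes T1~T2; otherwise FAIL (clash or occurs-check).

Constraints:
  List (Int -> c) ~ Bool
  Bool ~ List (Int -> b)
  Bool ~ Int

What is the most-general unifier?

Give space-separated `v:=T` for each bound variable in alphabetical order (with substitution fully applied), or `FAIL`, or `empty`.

Answer: FAIL

Derivation:
step 1: unify List (Int -> c) ~ Bool  [subst: {-} | 2 pending]
  clash: List (Int -> c) vs Bool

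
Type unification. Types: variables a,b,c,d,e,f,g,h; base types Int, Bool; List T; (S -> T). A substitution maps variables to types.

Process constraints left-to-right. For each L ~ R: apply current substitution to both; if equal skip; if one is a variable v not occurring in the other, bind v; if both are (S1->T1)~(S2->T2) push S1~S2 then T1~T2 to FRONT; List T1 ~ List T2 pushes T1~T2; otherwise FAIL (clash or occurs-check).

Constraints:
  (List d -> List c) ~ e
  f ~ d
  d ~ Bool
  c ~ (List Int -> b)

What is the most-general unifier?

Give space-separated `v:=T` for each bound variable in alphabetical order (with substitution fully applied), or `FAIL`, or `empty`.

step 1: unify (List d -> List c) ~ e  [subst: {-} | 3 pending]
  bind e := (List d -> List c)
step 2: unify f ~ d  [subst: {e:=(List d -> List c)} | 2 pending]
  bind f := d
step 3: unify d ~ Bool  [subst: {e:=(List d -> List c), f:=d} | 1 pending]
  bind d := Bool
step 4: unify c ~ (List Int -> b)  [subst: {e:=(List d -> List c), f:=d, d:=Bool} | 0 pending]
  bind c := (List Int -> b)

Answer: c:=(List Int -> b) d:=Bool e:=(List Bool -> List (List Int -> b)) f:=Bool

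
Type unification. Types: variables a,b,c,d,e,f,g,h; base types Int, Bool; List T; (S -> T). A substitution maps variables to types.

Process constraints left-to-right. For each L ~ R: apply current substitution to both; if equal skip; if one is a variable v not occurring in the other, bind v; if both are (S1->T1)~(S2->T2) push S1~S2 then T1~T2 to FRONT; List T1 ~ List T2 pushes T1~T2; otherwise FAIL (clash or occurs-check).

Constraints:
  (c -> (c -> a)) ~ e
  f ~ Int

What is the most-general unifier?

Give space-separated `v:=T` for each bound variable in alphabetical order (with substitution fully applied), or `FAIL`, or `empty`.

step 1: unify (c -> (c -> a)) ~ e  [subst: {-} | 1 pending]
  bind e := (c -> (c -> a))
step 2: unify f ~ Int  [subst: {e:=(c -> (c -> a))} | 0 pending]
  bind f := Int

Answer: e:=(c -> (c -> a)) f:=Int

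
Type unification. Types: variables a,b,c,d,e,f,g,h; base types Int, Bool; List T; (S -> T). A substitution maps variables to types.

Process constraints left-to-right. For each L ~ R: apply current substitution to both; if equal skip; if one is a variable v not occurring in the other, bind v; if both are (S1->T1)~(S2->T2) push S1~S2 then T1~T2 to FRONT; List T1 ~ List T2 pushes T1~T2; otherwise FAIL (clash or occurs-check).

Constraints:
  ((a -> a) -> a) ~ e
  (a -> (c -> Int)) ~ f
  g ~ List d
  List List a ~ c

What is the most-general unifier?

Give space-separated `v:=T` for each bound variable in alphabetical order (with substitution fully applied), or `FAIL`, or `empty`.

Answer: c:=List List a e:=((a -> a) -> a) f:=(a -> (List List a -> Int)) g:=List d

Derivation:
step 1: unify ((a -> a) -> a) ~ e  [subst: {-} | 3 pending]
  bind e := ((a -> a) -> a)
step 2: unify (a -> (c -> Int)) ~ f  [subst: {e:=((a -> a) -> a)} | 2 pending]
  bind f := (a -> (c -> Int))
step 3: unify g ~ List d  [subst: {e:=((a -> a) -> a), f:=(a -> (c -> Int))} | 1 pending]
  bind g := List d
step 4: unify List List a ~ c  [subst: {e:=((a -> a) -> a), f:=(a -> (c -> Int)), g:=List d} | 0 pending]
  bind c := List List a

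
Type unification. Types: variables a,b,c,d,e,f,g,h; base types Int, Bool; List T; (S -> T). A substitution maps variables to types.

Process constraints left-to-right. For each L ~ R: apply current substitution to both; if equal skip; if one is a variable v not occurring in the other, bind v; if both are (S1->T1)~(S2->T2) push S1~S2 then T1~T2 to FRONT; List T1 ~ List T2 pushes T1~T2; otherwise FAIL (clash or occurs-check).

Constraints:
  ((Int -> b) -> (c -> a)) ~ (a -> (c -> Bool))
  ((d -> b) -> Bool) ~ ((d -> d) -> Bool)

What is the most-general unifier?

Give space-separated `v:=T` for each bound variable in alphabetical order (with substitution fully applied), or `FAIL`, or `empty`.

step 1: unify ((Int -> b) -> (c -> a)) ~ (a -> (c -> Bool))  [subst: {-} | 1 pending]
  -> decompose arrow: push (Int -> b)~a, (c -> a)~(c -> Bool)
step 2: unify (Int -> b) ~ a  [subst: {-} | 2 pending]
  bind a := (Int -> b)
step 3: unify (c -> (Int -> b)) ~ (c -> Bool)  [subst: {a:=(Int -> b)} | 1 pending]
  -> decompose arrow: push c~c, (Int -> b)~Bool
step 4: unify c ~ c  [subst: {a:=(Int -> b)} | 2 pending]
  -> identical, skip
step 5: unify (Int -> b) ~ Bool  [subst: {a:=(Int -> b)} | 1 pending]
  clash: (Int -> b) vs Bool

Answer: FAIL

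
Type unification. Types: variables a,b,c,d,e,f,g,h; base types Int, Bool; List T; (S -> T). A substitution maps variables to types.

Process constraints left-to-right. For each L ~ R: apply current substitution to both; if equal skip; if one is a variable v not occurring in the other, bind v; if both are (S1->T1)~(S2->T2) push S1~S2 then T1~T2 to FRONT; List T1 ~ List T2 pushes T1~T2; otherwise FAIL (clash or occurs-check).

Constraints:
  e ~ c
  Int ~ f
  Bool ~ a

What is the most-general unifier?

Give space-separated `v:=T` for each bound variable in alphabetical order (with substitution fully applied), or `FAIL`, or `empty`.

step 1: unify e ~ c  [subst: {-} | 2 pending]
  bind e := c
step 2: unify Int ~ f  [subst: {e:=c} | 1 pending]
  bind f := Int
step 3: unify Bool ~ a  [subst: {e:=c, f:=Int} | 0 pending]
  bind a := Bool

Answer: a:=Bool e:=c f:=Int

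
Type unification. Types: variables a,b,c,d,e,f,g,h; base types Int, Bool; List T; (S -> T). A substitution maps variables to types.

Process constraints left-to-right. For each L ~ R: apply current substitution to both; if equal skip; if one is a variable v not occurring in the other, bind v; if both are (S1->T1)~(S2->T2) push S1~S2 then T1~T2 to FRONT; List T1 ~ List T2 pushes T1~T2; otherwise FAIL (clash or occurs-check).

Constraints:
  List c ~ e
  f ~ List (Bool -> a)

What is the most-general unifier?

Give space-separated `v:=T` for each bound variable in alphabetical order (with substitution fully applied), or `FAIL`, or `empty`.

step 1: unify List c ~ e  [subst: {-} | 1 pending]
  bind e := List c
step 2: unify f ~ List (Bool -> a)  [subst: {e:=List c} | 0 pending]
  bind f := List (Bool -> a)

Answer: e:=List c f:=List (Bool -> a)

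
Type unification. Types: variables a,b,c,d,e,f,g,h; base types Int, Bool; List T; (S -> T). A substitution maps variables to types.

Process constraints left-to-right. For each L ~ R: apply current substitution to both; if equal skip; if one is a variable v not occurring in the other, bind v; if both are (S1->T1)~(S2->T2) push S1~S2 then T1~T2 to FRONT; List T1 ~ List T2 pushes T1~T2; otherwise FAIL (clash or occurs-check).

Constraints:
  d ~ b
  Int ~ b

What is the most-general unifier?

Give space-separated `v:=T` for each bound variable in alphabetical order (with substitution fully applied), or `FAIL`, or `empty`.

step 1: unify d ~ b  [subst: {-} | 1 pending]
  bind d := b
step 2: unify Int ~ b  [subst: {d:=b} | 0 pending]
  bind b := Int

Answer: b:=Int d:=Int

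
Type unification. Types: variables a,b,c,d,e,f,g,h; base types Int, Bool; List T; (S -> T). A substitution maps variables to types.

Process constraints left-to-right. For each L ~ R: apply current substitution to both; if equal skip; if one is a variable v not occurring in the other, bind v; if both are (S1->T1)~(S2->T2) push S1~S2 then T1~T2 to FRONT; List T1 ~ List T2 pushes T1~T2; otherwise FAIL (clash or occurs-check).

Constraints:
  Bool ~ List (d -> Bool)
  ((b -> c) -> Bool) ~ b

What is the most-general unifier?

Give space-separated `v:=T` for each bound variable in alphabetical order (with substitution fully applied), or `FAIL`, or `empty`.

Answer: FAIL

Derivation:
step 1: unify Bool ~ List (d -> Bool)  [subst: {-} | 1 pending]
  clash: Bool vs List (d -> Bool)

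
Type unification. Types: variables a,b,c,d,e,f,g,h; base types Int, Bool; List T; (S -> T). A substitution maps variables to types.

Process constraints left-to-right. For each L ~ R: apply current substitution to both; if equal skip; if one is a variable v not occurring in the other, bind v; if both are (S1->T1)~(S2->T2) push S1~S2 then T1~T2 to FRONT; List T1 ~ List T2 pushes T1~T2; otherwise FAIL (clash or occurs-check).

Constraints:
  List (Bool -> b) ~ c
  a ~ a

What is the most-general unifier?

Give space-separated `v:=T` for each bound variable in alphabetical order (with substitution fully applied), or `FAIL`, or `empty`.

step 1: unify List (Bool -> b) ~ c  [subst: {-} | 1 pending]
  bind c := List (Bool -> b)
step 2: unify a ~ a  [subst: {c:=List (Bool -> b)} | 0 pending]
  -> identical, skip

Answer: c:=List (Bool -> b)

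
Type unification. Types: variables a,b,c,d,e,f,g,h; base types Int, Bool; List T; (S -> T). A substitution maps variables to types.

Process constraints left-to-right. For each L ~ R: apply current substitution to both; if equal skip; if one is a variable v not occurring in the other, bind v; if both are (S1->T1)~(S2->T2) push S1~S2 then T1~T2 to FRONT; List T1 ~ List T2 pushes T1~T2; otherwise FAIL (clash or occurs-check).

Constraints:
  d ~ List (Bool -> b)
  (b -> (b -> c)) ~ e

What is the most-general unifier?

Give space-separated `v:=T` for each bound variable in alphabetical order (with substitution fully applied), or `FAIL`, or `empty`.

step 1: unify d ~ List (Bool -> b)  [subst: {-} | 1 pending]
  bind d := List (Bool -> b)
step 2: unify (b -> (b -> c)) ~ e  [subst: {d:=List (Bool -> b)} | 0 pending]
  bind e := (b -> (b -> c))

Answer: d:=List (Bool -> b) e:=(b -> (b -> c))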